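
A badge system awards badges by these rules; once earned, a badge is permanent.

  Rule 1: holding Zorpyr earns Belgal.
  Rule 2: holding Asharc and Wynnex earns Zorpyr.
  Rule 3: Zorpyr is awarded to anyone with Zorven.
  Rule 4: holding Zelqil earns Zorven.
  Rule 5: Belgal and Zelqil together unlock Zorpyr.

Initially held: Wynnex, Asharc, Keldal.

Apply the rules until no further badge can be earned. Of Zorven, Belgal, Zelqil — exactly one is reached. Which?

With Asharc and Wynnex, Zorpyr is earned (Rule 2).
With Zorpyr, Belgal is earned (Rule 1).
Zorven would need Zelqil (Rule 4), but Zelqil is never earned. No rule produces Zelqil, and it is not given.

Belgal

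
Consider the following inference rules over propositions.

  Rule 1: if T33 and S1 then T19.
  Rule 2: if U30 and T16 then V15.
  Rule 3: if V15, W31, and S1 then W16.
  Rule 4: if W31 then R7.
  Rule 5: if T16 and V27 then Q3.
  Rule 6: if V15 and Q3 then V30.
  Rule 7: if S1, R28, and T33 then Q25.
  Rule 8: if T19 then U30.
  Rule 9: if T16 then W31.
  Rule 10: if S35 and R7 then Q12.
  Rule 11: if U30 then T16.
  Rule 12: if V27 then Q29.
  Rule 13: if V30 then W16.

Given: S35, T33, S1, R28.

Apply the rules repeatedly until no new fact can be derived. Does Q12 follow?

Yes

T33 and S1 hold, so T19 follows (Rule 1).
T19 holds, so U30 follows (Rule 8).
From U30, Rule 11 gives T16.
T16 holds, so W31 follows (Rule 9).
W31 holds, so R7 follows (Rule 4).
From S35 and R7, Rule 10 gives Q12.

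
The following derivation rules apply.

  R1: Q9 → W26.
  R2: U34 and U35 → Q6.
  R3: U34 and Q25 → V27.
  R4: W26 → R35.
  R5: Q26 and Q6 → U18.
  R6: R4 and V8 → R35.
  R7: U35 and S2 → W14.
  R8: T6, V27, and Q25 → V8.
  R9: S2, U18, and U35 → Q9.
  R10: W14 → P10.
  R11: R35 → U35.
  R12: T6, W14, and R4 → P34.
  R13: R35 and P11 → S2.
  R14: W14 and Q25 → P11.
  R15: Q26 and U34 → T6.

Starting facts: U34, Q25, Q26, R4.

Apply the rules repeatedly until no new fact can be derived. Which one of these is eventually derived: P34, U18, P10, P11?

U18

Q26 and U34 hold, so T6 follows (R15).
From U34 and Q25, R3 gives V27.
T6, V27, and Q25 hold, so V8 follows (R8).
R4 and V8 hold, so R35 follows (R6).
R35 holds, so U35 follows (R11).
From U34 and U35, R2 gives Q6.
Q26 and Q6 hold, so U18 follows (R5).
P34 would need T6, W14, and R4 (R12), but W14 is never established. P10 would need W14 (R10), but W14 is never established. P11 would need W14 and Q25 (R14), but W14 is never established.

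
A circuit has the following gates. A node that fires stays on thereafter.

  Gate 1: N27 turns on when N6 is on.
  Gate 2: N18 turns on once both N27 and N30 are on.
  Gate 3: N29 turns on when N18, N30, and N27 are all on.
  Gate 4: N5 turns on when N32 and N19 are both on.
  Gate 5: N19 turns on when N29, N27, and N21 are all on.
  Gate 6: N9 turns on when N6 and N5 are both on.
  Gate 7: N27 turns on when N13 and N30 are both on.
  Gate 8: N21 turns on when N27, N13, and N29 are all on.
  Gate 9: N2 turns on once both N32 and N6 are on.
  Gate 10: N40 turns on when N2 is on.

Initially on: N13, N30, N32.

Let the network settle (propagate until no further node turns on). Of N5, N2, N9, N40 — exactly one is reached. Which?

Gate 7: N13 and N30 on → N27 on.
Gate 2: N27 and N30 on → N18 on.
Gate 3: N18, N30, and N27 on → N29 on.
Gate 8: N27, N13, and N29 on → N21 on.
N29, N27, and N21 are on, so N19 turns on (Gate 5).
N32 and N19 are on, so N5 turns on (Gate 4).
N9 would need N6 and N5 (Gate 6), but N6 never turns on. N40 would need N2 (Gate 10), but N2 never turns on. N2 would need N32 and N6 (Gate 9), but N6 never turns on.

N5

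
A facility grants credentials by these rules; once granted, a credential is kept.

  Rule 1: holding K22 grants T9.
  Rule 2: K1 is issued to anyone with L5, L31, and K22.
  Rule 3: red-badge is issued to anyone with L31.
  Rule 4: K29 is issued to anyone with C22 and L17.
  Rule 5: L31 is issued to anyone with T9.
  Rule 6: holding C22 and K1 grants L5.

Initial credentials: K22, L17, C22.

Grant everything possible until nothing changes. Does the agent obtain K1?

K1 would need L5, L31, and K22 (Rule 2), but L5 is never granted.

No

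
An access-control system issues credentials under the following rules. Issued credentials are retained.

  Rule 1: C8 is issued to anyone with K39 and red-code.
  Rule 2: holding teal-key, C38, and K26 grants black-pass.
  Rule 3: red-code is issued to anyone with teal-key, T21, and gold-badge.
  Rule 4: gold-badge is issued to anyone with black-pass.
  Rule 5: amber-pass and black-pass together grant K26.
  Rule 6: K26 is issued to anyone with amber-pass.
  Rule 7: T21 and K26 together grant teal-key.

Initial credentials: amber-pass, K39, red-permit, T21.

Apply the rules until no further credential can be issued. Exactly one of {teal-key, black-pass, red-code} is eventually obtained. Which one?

teal-key

Holding amber-pass grants K26 (Rule 6).
Holding T21 and K26 grants teal-key (Rule 7).
red-code would need teal-key, T21, and gold-badge (Rule 3), but gold-badge is never granted. black-pass would need teal-key, C38, and K26 (Rule 2), but C38 is never granted.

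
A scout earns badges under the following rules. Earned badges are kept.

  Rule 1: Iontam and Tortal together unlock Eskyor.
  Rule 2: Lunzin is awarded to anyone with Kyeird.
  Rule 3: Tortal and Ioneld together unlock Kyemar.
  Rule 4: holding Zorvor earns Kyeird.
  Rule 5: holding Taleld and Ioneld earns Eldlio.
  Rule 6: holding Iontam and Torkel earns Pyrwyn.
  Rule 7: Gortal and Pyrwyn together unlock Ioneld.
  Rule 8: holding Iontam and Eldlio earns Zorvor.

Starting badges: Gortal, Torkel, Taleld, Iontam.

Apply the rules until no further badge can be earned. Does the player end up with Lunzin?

Yes

With Iontam and Torkel, Pyrwyn is earned (Rule 6).
With Gortal and Pyrwyn, Ioneld is earned (Rule 7).
With Taleld and Ioneld, Eldlio is earned (Rule 5).
With Iontam and Eldlio, Zorvor is earned (Rule 8).
With Zorvor, Kyeird is earned (Rule 4).
With Kyeird, Lunzin is earned (Rule 2).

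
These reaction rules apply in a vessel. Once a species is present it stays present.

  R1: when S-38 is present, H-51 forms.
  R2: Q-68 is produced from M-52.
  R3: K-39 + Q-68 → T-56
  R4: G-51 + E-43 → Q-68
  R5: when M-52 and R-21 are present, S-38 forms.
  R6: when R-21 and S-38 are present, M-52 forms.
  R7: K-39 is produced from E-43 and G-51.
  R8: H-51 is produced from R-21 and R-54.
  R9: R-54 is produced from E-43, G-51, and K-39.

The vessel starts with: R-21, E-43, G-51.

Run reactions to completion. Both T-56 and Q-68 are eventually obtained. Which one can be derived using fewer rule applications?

Q-68: G-51 and E-43 present → Q-68 forms (R4). [1 rule application]
T-56: E-43 and G-51 present → K-39 forms (R7). G-51 and E-43 present → Q-68 forms (R4). K-39 and Q-68 present → T-56 forms (R3). [3 rule applications]
Q-68 needs fewer.

Q-68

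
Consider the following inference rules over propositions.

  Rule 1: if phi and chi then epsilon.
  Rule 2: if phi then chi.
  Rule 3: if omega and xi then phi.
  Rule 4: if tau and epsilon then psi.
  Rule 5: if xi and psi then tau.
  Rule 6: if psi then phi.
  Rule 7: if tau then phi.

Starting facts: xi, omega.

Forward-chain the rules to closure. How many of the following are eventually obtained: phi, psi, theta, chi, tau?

2

From omega and xi, Rule 3 gives phi.
From phi, Rule 2 gives chi.
phi: reached.
psi would need tau and epsilon (Rule 4), but tau is never established.
No rule produces theta, and it is not given.
chi: reached.
tau would need xi and psi (Rule 5), but psi is never established.
Reached: phi and chi — 2 of the 5.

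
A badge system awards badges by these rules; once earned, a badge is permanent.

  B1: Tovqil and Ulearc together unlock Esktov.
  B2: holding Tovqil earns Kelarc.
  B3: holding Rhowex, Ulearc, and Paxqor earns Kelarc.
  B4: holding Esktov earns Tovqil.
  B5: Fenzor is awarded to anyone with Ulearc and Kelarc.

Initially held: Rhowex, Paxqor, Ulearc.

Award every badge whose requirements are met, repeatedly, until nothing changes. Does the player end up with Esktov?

Esktov would need Tovqil and Ulearc (B1), but Tovqil is never earned.

No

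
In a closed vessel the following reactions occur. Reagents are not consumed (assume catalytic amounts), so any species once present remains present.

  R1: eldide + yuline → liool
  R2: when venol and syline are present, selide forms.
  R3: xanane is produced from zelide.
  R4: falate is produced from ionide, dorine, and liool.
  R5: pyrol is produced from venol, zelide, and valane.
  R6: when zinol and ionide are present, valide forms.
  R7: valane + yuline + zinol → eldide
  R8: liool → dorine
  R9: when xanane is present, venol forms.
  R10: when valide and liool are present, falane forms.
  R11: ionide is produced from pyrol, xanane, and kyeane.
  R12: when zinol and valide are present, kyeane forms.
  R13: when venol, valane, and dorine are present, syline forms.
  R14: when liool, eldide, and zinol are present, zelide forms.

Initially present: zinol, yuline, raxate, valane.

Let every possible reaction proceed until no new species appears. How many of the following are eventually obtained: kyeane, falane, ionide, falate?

0

kyeane would need zinol and valide (R12), but valide never forms.
falane would need valide and liool (R10), but valide never forms.
ionide would need pyrol, xanane, and kyeane (R11), but kyeane never forms.
falate would need ionide, dorine, and liool (R4), but ionide never forms.
None of the 4 are reached.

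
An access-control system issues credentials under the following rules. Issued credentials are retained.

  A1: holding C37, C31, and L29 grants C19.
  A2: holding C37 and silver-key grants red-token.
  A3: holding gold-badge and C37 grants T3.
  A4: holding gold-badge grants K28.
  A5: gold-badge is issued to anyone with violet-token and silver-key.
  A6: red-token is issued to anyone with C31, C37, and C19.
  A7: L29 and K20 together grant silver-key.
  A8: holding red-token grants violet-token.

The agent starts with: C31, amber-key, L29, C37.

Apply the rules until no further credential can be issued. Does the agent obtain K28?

K28 would need gold-badge (A4), but gold-badge is never granted.

No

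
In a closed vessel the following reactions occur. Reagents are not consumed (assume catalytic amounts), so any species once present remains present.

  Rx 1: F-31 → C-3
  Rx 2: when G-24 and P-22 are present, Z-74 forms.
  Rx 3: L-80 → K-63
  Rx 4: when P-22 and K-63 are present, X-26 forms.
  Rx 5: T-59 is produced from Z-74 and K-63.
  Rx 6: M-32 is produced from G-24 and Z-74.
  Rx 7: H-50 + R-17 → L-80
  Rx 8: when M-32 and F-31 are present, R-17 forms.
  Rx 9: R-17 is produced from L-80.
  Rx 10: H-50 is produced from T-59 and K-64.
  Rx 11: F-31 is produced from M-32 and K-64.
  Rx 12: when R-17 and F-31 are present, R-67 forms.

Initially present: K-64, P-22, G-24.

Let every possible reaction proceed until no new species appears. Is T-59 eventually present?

T-59 would need Z-74 and K-63 (Rx 5), but K-63 never forms.

No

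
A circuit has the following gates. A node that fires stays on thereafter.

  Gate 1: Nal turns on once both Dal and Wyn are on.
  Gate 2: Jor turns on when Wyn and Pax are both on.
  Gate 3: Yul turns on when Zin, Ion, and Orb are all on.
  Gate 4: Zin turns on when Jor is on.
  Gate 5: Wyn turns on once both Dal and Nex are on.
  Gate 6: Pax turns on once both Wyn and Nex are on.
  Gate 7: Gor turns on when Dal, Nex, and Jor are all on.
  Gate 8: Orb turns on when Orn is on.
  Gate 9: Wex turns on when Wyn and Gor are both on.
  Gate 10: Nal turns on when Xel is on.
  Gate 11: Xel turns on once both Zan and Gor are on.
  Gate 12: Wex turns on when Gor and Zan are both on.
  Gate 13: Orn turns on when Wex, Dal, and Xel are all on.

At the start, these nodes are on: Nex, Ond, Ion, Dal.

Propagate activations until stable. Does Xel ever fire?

Xel would need Zan and Gor (Gate 11), but Zan never turns on.

No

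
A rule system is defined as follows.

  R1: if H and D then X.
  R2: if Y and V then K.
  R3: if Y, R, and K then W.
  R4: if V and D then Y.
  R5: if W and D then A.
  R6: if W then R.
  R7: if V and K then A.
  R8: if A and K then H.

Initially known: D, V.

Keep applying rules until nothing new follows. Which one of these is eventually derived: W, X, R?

V and D hold, so Y follows (R4).
From Y and V, R2 gives K.
From V and K, R7 gives A.
From A and K, R8 gives H.
From H and D, R1 gives X.
R would need W (R6), but W is never established. W would need Y, R, and K (R3), but R is never established.

X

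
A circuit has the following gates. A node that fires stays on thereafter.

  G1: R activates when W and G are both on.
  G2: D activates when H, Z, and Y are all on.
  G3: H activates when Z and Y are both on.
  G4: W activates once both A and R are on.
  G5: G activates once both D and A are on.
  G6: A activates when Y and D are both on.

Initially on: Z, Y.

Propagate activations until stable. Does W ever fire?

No

W would need A and R (G4), but R never turns on.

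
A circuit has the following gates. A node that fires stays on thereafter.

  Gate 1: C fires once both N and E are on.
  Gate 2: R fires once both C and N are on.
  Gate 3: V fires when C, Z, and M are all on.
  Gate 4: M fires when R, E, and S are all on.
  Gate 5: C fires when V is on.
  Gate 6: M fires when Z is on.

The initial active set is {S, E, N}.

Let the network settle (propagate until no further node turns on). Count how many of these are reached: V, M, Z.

1

Gate 1: N and E on → C on.
Gate 2: C and N on → R on.
R, E, and S are on, so M fires (Gate 4).
V would need C, Z, and M (Gate 3), but Z never turns on.
M: reached.
No rule produces Z, and it is not given.
Reached: M — 1 of the 3.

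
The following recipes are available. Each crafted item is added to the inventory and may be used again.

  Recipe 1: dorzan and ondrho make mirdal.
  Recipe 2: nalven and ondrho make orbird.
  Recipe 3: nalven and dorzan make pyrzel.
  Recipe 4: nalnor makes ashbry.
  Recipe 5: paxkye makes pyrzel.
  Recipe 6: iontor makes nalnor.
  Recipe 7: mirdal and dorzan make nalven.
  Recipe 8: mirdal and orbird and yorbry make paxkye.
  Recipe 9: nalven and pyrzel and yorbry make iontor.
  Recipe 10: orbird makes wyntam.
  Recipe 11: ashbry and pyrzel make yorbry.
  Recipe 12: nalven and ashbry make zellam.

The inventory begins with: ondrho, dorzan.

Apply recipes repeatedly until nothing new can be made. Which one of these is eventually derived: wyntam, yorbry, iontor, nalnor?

wyntam

Using Recipe 1, dorzan and ondrho make mirdal.
mirdal and dorzan → nalven (Recipe 7).
Using Recipe 2, nalven and ondrho make orbird.
orbird → wyntam (Recipe 10).
nalnor would need iontor (Recipe 6), but iontor is never obtained. yorbry would need ashbry and pyrzel (Recipe 11), but ashbry is never obtained. iontor would need nalven, pyrzel, and yorbry (Recipe 9), but yorbry is never obtained.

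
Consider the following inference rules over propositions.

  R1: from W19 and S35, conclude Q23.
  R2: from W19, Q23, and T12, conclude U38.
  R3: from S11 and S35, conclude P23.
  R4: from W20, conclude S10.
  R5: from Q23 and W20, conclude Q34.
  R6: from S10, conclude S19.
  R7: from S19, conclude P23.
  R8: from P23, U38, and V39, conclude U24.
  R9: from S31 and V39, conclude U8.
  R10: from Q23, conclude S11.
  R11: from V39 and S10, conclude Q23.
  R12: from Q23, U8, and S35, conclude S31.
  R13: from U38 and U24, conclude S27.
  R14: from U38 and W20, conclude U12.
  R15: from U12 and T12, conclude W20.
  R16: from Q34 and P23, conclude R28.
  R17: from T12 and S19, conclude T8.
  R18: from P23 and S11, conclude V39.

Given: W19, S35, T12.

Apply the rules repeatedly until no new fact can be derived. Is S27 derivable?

Yes

W19 and S35 hold, so Q23 follows (R1).
From W19, Q23, and T12, R2 gives U38.
Q23 holds, so S11 follows (R10).
S11 and S35 hold, so P23 follows (R3).
From P23 and S11, R18 gives V39.
P23, U38, and V39 hold, so U24 follows (R8).
U38 and U24 hold, so S27 follows (R13).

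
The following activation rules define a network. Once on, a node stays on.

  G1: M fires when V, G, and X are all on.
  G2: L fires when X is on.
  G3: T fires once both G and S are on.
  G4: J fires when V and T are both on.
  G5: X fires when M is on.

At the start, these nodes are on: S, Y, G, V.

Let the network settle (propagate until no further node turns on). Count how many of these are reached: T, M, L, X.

G3: G and S on → T on.
T: reached.
M would need V, G, and X (G1), but X never turns on.
L would need X (G2), but X never turns on.
X would need M (G5), but M never turns on.
Reached: T — 1 of the 4.

1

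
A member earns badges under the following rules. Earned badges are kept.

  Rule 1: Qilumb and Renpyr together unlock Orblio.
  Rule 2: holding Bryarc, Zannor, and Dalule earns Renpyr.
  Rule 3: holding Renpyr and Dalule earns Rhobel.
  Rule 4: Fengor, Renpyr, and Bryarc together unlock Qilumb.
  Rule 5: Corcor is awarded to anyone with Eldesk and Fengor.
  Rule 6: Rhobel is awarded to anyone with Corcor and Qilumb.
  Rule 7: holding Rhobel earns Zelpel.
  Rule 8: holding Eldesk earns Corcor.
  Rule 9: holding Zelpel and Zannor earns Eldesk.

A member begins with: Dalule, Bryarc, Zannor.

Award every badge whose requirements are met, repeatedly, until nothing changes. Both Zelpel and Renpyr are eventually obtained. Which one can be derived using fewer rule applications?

Renpyr

Renpyr: With Bryarc, Zannor, and Dalule, Renpyr is earned (Rule 2). [1 rule application]
Zelpel: With Bryarc, Zannor, and Dalule, Renpyr is earned (Rule 2). With Renpyr and Dalule, Rhobel is earned (Rule 3). With Rhobel, Zelpel is earned (Rule 7). [3 rule applications]
Renpyr needs fewer.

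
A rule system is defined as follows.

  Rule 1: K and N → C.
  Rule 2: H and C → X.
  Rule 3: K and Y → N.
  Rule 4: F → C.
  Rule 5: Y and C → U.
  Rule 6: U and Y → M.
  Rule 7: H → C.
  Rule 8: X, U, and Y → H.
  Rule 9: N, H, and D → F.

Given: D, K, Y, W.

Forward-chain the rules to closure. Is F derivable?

No

F would need N, H, and D (Rule 9), but H is never established.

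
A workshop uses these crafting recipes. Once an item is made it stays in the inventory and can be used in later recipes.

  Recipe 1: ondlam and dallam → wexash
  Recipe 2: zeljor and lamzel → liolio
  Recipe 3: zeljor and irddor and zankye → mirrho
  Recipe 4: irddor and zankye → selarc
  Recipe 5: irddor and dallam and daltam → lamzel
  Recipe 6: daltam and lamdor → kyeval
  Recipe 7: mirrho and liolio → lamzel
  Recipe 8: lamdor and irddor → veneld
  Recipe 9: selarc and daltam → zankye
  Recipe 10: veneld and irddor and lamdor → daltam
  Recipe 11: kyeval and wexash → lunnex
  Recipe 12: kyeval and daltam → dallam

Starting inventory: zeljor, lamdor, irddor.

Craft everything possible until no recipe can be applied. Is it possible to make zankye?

zankye would need selarc and daltam (Recipe 9), but selarc is never obtained.

No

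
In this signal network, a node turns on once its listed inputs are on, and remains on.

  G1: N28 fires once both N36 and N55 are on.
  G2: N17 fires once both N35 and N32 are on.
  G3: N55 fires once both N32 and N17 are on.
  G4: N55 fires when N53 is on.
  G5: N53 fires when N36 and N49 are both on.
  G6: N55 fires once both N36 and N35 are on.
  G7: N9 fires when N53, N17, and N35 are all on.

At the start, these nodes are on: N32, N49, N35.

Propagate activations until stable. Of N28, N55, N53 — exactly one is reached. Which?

N55

G2: N35 and N32 on → N17 on.
N32 and N17 are on, so N55 fires (G3).
N53 would need N36 and N49 (G5), but N36 never turns on. N28 would need N36 and N55 (G1), but N36 never turns on.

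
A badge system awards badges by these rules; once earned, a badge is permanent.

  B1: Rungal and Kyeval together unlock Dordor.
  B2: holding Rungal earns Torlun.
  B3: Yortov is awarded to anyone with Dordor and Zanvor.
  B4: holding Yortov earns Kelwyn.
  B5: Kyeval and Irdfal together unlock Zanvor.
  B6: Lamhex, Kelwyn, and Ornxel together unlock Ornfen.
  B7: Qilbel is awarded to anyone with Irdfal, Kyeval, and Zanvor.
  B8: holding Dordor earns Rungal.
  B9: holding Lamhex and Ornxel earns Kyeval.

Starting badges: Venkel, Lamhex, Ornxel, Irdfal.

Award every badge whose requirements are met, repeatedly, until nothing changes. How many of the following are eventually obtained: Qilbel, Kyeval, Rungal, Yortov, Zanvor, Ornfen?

With Lamhex and Ornxel, Kyeval is earned (B9).
With Kyeval and Irdfal, Zanvor is earned (B5).
With Irdfal, Kyeval, and Zanvor, Qilbel is earned (B7).
Qilbel: reached.
Kyeval: reached.
Rungal would need Dordor (B8), but Dordor is never earned.
Yortov would need Dordor and Zanvor (B3), but Dordor is never earned.
Zanvor: reached.
Ornfen would need Lamhex, Kelwyn, and Ornxel (B6), but Kelwyn is never earned.
Reached: Qilbel, Kyeval, and Zanvor — 3 of the 6.

3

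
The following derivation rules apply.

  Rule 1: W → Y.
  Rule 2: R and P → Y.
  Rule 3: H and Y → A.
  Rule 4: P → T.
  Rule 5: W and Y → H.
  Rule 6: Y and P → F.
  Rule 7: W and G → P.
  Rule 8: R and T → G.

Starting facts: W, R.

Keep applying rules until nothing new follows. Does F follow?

F would need Y and P (Rule 6), but P is never established.

No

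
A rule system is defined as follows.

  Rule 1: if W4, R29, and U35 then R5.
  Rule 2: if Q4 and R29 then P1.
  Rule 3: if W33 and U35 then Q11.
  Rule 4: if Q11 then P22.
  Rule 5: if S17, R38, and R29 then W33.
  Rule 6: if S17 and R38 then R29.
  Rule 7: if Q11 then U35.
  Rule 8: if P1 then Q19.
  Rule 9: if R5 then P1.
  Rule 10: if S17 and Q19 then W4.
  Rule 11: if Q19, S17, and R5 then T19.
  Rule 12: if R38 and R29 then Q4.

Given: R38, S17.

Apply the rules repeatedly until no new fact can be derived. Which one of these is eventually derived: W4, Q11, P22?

From S17 and R38, Rule 6 gives R29.
From R38 and R29, Rule 12 gives Q4.
Q4 and R29 hold, so P1 follows (Rule 2).
From P1, Rule 8 gives Q19.
From S17 and Q19, Rule 10 gives W4.
P22 would need Q11 (Rule 4), but Q11 is never established. Q11 would need W33 and U35 (Rule 3), but U35 is never established.

W4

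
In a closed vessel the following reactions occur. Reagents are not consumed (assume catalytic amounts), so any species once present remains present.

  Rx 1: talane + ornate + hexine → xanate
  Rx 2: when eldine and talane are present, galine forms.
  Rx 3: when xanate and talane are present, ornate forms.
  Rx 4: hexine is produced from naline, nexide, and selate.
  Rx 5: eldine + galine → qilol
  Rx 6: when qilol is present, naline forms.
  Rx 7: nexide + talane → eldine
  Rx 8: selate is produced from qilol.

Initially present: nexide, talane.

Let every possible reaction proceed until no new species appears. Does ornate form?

ornate would need xanate and talane (Rx 3), but xanate never forms.

No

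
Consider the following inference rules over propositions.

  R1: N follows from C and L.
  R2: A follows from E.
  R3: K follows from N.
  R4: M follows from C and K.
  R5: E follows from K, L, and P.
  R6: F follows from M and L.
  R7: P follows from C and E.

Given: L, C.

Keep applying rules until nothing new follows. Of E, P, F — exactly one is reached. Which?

F

From C and L, R1 gives N.
N holds, so K follows (R3).
C and K hold, so M follows (R4).
From M and L, R6 gives F.
E would need K, L, and P (R5), but P is never established. P would need C and E (R7), but E is never established.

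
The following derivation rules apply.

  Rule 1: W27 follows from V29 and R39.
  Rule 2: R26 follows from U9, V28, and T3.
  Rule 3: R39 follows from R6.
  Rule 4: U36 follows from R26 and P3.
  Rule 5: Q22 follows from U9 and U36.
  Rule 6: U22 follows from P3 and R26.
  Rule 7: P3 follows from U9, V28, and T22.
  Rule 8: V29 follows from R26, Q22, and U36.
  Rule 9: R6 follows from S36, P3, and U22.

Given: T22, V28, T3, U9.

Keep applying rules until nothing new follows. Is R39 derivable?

R39 would need R6 (Rule 3), but R6 is never established.

No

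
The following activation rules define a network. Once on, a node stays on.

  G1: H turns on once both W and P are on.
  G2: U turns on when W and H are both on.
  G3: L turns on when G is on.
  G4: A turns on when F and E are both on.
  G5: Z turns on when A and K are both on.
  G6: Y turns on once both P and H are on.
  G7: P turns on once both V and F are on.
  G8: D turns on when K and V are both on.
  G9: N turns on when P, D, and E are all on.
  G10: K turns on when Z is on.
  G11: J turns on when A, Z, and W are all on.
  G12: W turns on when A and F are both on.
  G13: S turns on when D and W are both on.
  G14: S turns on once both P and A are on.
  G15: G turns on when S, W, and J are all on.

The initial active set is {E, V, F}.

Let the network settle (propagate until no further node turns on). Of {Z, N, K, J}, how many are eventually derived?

0

Z would need A and K (G5), but K never turns on.
N would need P, D, and E (G9), but D never turns on.
K would need Z (G10), but Z never turns on.
J would need A, Z, and W (G11), but Z never turns on.
None of the 4 are reached.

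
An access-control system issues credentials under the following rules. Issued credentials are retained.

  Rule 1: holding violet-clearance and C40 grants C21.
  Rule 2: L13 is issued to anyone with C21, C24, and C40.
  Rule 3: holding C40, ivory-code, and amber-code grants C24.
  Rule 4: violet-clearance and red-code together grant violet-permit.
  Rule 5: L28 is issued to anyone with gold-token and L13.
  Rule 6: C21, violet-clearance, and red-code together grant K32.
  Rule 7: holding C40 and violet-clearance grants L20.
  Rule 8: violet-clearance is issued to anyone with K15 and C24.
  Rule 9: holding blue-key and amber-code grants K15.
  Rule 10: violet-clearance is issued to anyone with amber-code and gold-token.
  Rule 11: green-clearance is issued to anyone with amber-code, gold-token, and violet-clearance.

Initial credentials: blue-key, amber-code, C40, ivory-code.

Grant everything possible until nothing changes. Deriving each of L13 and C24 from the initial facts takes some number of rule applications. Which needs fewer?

C24

C24: Holding C40, ivory-code, and amber-code grants C24 (Rule 3). [1 rule application]
L13: Holding blue-key and amber-code grants K15 (Rule 9). Holding C40, ivory-code, and amber-code grants C24 (Rule 3). Holding K15 and C24 grants violet-clearance (Rule 8). Holding violet-clearance and C40 grants C21 (Rule 1). Holding C21, C24, and C40 grants L13 (Rule 2). [5 rule applications]
C24 needs fewer.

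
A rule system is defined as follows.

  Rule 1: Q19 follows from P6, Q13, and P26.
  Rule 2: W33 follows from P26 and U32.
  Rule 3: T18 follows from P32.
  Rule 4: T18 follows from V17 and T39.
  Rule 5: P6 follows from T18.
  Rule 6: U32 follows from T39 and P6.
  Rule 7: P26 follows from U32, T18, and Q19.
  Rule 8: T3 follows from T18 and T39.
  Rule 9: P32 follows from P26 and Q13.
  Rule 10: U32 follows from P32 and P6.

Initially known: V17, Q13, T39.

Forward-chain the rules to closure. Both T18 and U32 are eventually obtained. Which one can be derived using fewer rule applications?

T18: From V17 and T39, Rule 4 gives T18. [1 rule application]
U32: From V17 and T39, Rule 4 gives T18. T18 holds, so P6 follows (Rule 5). From T39 and P6, Rule 6 gives U32. [3 rule applications]
T18 needs fewer.

T18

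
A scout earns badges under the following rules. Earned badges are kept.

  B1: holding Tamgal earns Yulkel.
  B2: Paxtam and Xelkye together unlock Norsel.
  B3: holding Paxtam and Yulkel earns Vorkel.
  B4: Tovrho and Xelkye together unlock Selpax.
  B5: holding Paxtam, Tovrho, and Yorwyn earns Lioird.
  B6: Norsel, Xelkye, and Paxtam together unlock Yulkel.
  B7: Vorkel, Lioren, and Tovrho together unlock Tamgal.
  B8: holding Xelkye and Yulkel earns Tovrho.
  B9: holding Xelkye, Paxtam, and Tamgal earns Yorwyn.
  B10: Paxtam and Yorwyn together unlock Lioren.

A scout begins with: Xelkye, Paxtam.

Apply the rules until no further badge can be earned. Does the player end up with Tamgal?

Tamgal would need Vorkel, Lioren, and Tovrho (B7), but Lioren is never earned.

No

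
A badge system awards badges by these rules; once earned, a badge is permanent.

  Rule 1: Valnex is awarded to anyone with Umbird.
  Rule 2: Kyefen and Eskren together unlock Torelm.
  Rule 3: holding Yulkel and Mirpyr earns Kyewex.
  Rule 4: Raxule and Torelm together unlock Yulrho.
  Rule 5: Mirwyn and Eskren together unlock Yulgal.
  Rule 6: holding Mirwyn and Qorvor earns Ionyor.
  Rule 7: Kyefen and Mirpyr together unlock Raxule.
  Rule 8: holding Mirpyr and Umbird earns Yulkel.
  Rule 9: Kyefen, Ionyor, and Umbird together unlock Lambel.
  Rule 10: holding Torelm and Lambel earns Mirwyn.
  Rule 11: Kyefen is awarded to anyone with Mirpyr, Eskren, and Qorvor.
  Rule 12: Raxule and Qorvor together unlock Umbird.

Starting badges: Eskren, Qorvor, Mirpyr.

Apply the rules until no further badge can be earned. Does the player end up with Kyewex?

Yes

With Mirpyr, Eskren, and Qorvor, Kyefen is earned (Rule 11).
With Kyefen and Mirpyr, Raxule is earned (Rule 7).
With Raxule and Qorvor, Umbird is earned (Rule 12).
With Mirpyr and Umbird, Yulkel is earned (Rule 8).
With Yulkel and Mirpyr, Kyewex is earned (Rule 3).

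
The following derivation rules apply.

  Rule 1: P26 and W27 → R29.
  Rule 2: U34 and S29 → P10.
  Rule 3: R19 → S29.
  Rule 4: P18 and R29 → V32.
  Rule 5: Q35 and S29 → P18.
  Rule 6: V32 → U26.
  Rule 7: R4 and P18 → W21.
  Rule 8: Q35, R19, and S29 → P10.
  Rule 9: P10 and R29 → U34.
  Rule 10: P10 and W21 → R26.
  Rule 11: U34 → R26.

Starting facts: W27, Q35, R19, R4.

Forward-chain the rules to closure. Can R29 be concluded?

No

R29 would need P26 and W27 (Rule 1), but P26 is never established.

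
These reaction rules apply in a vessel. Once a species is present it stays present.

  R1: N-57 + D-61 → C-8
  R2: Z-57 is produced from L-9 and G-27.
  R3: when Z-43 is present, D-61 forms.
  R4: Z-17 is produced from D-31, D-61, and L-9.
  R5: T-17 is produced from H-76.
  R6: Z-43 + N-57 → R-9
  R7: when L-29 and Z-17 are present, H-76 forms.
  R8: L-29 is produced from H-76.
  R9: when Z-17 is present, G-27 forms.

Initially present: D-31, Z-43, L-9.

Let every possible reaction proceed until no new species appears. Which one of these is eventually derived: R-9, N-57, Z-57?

Z-43 present → D-61 forms (R3).
D-31, D-61, and L-9 present → Z-17 forms (R4).
Z-17 present → G-27 forms (R9).
L-9 and G-27 present → Z-57 forms (R2).
No rule produces N-57, and it is not given. R-9 would need Z-43 and N-57 (R6), but N-57 never forms.

Z-57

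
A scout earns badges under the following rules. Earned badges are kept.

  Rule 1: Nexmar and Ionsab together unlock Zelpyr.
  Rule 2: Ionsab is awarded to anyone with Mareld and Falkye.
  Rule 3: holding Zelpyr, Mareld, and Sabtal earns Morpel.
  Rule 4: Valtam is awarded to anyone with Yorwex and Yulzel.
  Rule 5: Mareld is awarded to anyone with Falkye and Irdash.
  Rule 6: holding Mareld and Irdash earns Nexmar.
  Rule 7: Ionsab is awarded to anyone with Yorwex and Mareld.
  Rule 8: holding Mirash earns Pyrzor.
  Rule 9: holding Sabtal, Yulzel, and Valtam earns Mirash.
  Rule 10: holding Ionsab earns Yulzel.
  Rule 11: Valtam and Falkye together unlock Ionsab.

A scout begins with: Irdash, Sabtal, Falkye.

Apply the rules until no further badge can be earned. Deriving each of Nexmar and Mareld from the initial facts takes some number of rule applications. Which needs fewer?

Mareld

Mareld: With Falkye and Irdash, Mareld is earned (Rule 5). [1 rule application]
Nexmar: With Falkye and Irdash, Mareld is earned (Rule 5). With Mareld and Irdash, Nexmar is earned (Rule 6). [2 rule applications]
Mareld needs fewer.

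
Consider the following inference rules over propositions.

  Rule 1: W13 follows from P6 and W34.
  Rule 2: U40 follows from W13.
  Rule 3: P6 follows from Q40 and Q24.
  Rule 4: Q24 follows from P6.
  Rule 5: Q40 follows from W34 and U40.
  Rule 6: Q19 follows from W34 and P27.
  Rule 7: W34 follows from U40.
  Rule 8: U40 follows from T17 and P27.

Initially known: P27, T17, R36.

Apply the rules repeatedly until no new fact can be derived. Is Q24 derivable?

Q24 would need P6 (Rule 4), but P6 is never established.

No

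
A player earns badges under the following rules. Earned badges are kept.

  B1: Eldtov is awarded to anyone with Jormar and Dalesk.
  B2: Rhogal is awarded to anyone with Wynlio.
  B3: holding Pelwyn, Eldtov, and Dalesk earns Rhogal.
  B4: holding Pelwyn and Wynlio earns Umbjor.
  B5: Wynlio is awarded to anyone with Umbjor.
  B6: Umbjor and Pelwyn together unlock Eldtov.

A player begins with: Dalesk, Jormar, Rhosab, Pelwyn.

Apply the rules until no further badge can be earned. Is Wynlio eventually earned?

Wynlio would need Umbjor (B5), but Umbjor is never earned.

No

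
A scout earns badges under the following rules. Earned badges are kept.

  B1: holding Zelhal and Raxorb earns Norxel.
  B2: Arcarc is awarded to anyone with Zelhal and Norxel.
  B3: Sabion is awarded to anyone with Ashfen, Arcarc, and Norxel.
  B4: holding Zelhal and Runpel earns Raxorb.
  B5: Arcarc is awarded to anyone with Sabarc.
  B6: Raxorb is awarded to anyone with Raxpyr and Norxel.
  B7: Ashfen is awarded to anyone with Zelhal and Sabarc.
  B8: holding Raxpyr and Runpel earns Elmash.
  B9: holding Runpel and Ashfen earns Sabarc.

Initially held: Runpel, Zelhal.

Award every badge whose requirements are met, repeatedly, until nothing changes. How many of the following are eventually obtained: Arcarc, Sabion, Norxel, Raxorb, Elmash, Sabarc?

3

With Zelhal and Runpel, Raxorb is earned (B4).
With Zelhal and Raxorb, Norxel is earned (B1).
With Zelhal and Norxel, Arcarc is earned (B2).
Arcarc: reached.
Sabion would need Ashfen, Arcarc, and Norxel (B3), but Ashfen is never earned.
Norxel: reached.
Raxorb: reached.
Elmash would need Raxpyr and Runpel (B8), but Raxpyr is never earned.
Sabarc would need Runpel and Ashfen (B9), but Ashfen is never earned.
Reached: Arcarc, Norxel, and Raxorb — 3 of the 6.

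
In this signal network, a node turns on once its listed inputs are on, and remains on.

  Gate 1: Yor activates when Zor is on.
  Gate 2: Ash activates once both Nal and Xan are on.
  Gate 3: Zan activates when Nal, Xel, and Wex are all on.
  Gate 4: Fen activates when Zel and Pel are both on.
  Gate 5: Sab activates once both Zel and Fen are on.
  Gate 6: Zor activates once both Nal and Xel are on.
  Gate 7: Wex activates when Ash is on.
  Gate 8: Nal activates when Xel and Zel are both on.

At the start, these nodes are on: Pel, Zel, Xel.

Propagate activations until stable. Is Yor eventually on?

Xel and Zel are on, so Nal activates (Gate 8).
Nal and Xel are on, so Zor activates (Gate 6).
Gate 1: Zor on → Yor on.

Yes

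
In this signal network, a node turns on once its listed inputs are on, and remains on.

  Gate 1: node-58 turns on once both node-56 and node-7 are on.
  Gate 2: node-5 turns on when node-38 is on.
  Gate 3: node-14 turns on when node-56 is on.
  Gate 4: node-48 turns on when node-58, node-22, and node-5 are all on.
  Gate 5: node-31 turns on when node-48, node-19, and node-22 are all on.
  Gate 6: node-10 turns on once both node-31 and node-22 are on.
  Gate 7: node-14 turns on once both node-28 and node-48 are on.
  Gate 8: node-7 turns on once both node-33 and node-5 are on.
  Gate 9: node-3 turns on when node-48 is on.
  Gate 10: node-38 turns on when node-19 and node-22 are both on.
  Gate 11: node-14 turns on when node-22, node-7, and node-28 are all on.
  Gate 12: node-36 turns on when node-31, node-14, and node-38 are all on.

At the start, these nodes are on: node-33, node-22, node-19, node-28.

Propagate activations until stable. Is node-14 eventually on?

Gate 10: node-19 and node-22 on → node-38 on.
node-38 is on, so node-5 turns on (Gate 2).
Gate 8: node-33 and node-5 on → node-7 on.
node-22, node-7, and node-28 are on, so node-14 turns on (Gate 11).

Yes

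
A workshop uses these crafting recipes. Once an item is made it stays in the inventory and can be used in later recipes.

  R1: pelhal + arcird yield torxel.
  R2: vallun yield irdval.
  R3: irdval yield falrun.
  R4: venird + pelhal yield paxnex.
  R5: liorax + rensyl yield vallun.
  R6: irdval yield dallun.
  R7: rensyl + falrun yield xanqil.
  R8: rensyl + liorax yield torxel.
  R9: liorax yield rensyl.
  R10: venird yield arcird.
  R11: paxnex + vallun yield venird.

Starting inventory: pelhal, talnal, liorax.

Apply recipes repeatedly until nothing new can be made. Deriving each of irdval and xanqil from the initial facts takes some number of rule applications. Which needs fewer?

irdval

irdval: liorax → rensyl (R9). liorax + rensyl → vallun (R5). vallun → irdval (R2). [3 rule applications]
xanqil: liorax → rensyl (R9). Using R5, liorax and rensyl make vallun. vallun → irdval (R2). Using R3, irdval makes falrun. Using R7, rensyl and falrun make xanqil. [5 rule applications]
irdval needs fewer.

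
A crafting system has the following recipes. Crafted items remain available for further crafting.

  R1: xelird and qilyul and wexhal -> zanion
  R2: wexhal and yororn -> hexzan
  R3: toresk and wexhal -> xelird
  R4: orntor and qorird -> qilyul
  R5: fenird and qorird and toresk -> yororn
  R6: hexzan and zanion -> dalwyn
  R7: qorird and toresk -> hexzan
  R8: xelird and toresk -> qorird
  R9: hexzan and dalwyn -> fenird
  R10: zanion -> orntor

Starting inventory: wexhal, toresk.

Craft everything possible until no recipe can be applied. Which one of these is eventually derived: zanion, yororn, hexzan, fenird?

toresk and wexhal -> xelird (R3).
xelird and toresk -> qorird (R8).
qorird and toresk -> hexzan (R7).
yororn would need fenird, qorird, and toresk (R5), but fenird is never obtained. zanion would need xelird, qilyul, and wexhal (R1), but qilyul is never obtained. fenird would need hexzan and dalwyn (R9), but dalwyn is never obtained.

hexzan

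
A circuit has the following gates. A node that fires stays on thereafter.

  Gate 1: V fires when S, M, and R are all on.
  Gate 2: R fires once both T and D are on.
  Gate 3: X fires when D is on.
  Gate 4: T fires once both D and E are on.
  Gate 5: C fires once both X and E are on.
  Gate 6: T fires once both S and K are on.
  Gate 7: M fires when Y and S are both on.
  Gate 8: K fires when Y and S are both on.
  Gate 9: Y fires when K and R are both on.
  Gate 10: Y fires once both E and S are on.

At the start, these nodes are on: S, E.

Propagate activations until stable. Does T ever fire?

Gate 10: E and S on → Y on.
Y and S are on, so K fires (Gate 8).
S and K are on, so T fires (Gate 6).

Yes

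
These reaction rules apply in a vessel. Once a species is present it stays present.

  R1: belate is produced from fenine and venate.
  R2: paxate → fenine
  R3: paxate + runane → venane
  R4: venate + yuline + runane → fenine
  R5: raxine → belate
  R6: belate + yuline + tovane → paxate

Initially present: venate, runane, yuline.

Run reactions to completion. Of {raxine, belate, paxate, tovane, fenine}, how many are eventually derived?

2

venate, yuline, and runane present → fenine forms (R4).
fenine and venate present → belate forms (R1).
No rule produces raxine, and it is not given.
belate: reached.
paxate would need belate, yuline, and tovane (R6), but tovane never forms.
No rule produces tovane, and it is not given.
fenine: reached.
Reached: belate and fenine — 2 of the 5.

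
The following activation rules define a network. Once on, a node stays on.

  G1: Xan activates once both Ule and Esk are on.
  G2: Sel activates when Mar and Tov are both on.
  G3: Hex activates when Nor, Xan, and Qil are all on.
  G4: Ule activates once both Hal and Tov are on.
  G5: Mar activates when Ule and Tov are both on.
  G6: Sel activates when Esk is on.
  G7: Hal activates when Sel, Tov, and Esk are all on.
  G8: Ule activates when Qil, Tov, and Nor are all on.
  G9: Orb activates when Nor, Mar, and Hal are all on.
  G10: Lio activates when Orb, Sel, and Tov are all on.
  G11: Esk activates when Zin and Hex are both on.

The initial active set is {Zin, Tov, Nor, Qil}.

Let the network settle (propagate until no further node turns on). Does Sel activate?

Qil, Tov, and Nor are on, so Ule activates (G8).
G5: Ule and Tov on → Mar on.
G2: Mar and Tov on → Sel on.

Yes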